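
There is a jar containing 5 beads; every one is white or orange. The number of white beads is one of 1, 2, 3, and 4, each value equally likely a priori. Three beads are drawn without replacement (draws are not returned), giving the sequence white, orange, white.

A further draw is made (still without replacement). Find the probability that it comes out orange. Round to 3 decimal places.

0.400

Compute the likelihood of the observed sequence for each case: P(data | r = 1) = (1/5)(4/4)(0/3) = 0; P(data | r = 2) = (2/5)(3/4)(1/3) = 1/10; P(data | r = 3) = (3/5)(2/4)(2/3) = 1/5; P(data | r = 4) = (4/5)(1/4)(3/3) = 1/5.
Weighting by the prior gives 1/4 · 0 = 0, 1/4 · 1/10 = 1/40, 1/4 · 1/5 = 1/20, 1/4 · 1/5 = 1/20; with total 1/8.
The posterior is then P(r = 1 | data) = 0, P(r = 2 | data) = 1/5, P(r = 3 | data) = 2/5, P(r = 4 | data) = 2/5.
Averaging over the posterior, P(orange next | data) = (1)(1/5) + (1/2)(2/5) + (0)(2/5) = 2/5.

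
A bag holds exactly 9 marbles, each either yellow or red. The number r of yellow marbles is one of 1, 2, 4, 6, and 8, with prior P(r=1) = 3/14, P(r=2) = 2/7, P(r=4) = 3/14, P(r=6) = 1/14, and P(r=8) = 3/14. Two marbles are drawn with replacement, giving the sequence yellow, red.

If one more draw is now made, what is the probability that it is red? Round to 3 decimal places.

For each hypothesis, P(data | H) works out to: P(data | r = 1) = (1/9)(8/9) = 8/81; P(data | r = 2) = (2/9)(7/9) = 14/81; P(data | r = 4) = (4/9)(5/9) = 20/81; P(data | r = 6) = (6/9)(3/9) = 2/9; P(data | r = 8) = (8/9)(1/9) = 8/81.
Weighting by the prior gives 3/14 · 8/81 = 4/189, 2/7 · 14/81 = 4/81, 3/14 · 20/81 = 10/189, 1/14 · 2/9 = 1/63, 3/14 · 8/81 = 4/189; with total 13/81.
Normalising, the posterior is P(r = 1 | data) = 12/91, P(r = 2 | data) = 4/13, P(r = 4 | data) = 30/91, P(r = 6 | data) = 9/91, P(r = 8 | data) = 12/91.
So P(red next | data) = Σ P(red next | H) P(H | data) = (8/9)(12/91) + (7/9)(4/13) + (5/9)(30/91) + (1/3)(9/91) + (1/9)(12/91) = 37/63.

0.587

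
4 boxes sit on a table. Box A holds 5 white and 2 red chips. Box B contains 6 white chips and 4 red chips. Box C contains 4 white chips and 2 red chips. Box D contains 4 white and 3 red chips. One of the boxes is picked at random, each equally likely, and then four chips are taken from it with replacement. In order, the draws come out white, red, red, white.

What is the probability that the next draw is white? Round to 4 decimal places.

0.6304

The likelihood of the observed sequence under each hypothesis: P(data | box A) = (5/7)(2/7)(2/7)(5/7) = 0.041649; P(data | box B) = (6/10)(4/10)(4/10)(6/10) = 0.0576; P(data | box C) = (4/6)(2/6)(2/6)(4/6) = 0.049383; P(data | box D) = (4/7)(3/7)(3/7)(4/7) = 0.059975.
The prior-weighted likelihoods are 1/4 · 0.041649 = 0.010412, 1/4 · 0.0576 = 0.0144, 1/4 · 0.049383 = 0.012346, 1/4 · 0.059975 = 0.014994; these sum to 0.052152.
The posterior is then P(box A | data) = 0.19965, P(box B | data) = 0.27612, P(box C | data) = 0.23673, P(box D | data) = 0.2875.
The predictive probability is P(white next | data) = (5/7)(0.19965) + (3/5)(0.27612) + (2/3)(0.23673) + (4/7)(0.2875) = 0.63039.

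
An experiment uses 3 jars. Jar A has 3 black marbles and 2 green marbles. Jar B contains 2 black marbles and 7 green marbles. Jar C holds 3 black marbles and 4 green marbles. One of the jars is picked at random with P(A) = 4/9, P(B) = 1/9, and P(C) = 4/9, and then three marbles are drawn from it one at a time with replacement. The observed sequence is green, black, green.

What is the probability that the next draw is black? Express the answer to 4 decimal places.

For each hypothesis, P(data | H) works out to: P(data | jar A) = (2/5)(3/5)(2/5) = 0.096; P(data | jar B) = (7/9)(2/9)(7/9) = 0.13443; P(data | jar C) = (4/7)(3/7)(4/7) = 0.13994.
Multiplying each by its prior: 4/9 · 0.096 = 0.042667, 1/9 · 0.13443 = 0.014937, 4/9 · 0.13994 = 0.062196; these sum to 0.1198.
Dividing through by the total gives posterior P(jar A | data) = 0.35615, P(jar B | data) = 0.12468, P(jar C | data) = 0.51917.
Averaging over the posterior, P(black next | data) = (3/5)(0.35615) + (2/9)(0.12468) + (3/7)(0.51917) = 0.4639.

0.4639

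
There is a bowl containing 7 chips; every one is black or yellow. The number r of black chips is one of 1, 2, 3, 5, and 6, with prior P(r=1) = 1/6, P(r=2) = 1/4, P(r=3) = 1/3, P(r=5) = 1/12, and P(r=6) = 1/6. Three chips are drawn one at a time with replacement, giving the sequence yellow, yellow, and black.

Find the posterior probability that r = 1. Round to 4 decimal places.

0.1614

For each hypothesis, P(data | H) works out to: P(data | r = 1) = (6/7)(6/7)(1/7) = 0.10496; P(data | r = 2) = (5/7)(5/7)(2/7) = 0.14577; P(data | r = 3) = (4/7)(4/7)(3/7) = 0.13994; P(data | r = 5) = (2/7)(2/7)(5/7) = 0.058309; P(data | r = 6) = (1/7)(1/7)(6/7) = 0.017493.
The prior-weighted likelihoods are 1/6 · 0.10496 = 0.017493, 1/4 · 0.14577 = 0.036443, 1/3 · 0.13994 = 0.046647, 1/12 · 0.058309 = 0.0048591, 1/6 · 0.017493 = 0.0029155; summing to 0.10836.
Therefore the posterior P(r = 1 | data) = (0.017493) / (0.10836) = 0.16143.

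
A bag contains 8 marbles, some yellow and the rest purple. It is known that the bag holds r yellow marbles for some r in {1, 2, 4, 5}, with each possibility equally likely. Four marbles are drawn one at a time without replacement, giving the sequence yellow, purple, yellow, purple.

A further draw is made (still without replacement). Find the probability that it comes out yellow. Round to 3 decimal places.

Under each hypothesis, the probability of the observed sequence is: P(data | r = 1) = (1/8)(7/7)(0/6) = 0; P(data | r = 2) = (2/8)(6/7)(1/6)(5/5) = 1/28; P(data | r = 4) = (4/8)(4/7)(3/6)(3/5) = 3/35; P(data | r = 5) = (5/8)(3/7)(4/6)(2/5) = 1/14.
Multiplying each by its prior: 1/4 · 0 = 0, 1/4 · 1/28 = 1/112, 1/4 · 3/35 = 3/140, 1/4 · 1/14 = 1/56; summing to 27/560.
The posterior is then P(r = 1 | data) = 0, P(r = 2 | data) = 5/27, P(r = 4 | data) = 4/9, P(r = 5 | data) = 10/27.
Averaging over the posterior, P(yellow next | data) = (0)(5/27) + (1/2)(4/9) + (3/4)(10/27) = 1/2.

0.500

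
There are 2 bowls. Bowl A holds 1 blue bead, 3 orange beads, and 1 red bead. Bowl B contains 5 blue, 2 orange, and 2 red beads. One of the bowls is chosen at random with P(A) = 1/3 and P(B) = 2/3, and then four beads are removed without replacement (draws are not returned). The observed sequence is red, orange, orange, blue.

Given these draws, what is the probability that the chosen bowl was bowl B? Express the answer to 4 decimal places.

0.2092

For each hypothesis, P(data | H) works out to: P(data | bowl A) = (1/5)(3/4)(2/3)(1/2) = 0.05; P(data | bowl B) = (2/9)(2/8)(1/7)(5/6) = 0.0066138.
The prior-weighted likelihoods are 1/3 · 0.05 = 0.016667, 2/3 · 0.0066138 = 0.0044092; summing to 0.021076.
By Bayes' rule, P(bowl B | data) = (0.0044092) / (0.021076) = 0.20921.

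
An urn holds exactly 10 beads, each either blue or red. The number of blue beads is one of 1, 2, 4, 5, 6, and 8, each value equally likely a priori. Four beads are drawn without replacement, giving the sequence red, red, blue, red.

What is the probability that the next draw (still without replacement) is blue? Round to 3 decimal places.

Compute the likelihood of the observed sequence for each case: P(data | r = 1) = (9/10)(8/9)(1/8)(7/7) = 1/10; P(data | r = 2) = (8/10)(7/9)(2/8)(6/7) = 2/15; P(data | r = 4) = (6/10)(5/9)(4/8)(4/7) = 2/21; P(data | r = 5) = (5/10)(4/9)(5/8)(3/7) = 5/84; P(data | r = 6) = (4/10)(3/9)(6/8)(2/7) = 1/35; P(data | r = 8) = (2/10)(1/9)(8/8)(0/7) = 0.
The prior-weighted likelihoods are 1/6 · 1/10 = 1/60, 1/6 · 2/15 = 1/45, 1/6 · 2/21 = 1/63, 1/6 · 5/84 = 5/504, 1/6 · 1/35 = 1/210, 1/6 · 0 = 0; these sum to 5/72.
The posterior is then P(r = 1 | data) = 6/25, P(r = 2 | data) = 8/25, P(r = 4 | data) = 8/35, P(r = 5 | data) = 1/7, P(r = 6 | data) = 12/175, P(r = 8 | data) = 0.
So P(blue next | data) = Σ P(blue next | H) P(H | data) = (0)(6/25) + (1/6)(8/25) + (1/2)(8/35) + (2/3)(1/7) + (5/6)(12/175) = 8/25.

0.320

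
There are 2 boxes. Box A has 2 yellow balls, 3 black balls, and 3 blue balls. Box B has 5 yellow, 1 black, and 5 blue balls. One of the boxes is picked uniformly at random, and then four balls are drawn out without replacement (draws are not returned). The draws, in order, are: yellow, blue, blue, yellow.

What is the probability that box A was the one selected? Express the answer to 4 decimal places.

Compute the likelihood of the observed sequence for each case: P(data | box A) = (2/8)(3/7)(2/6)(1/5) = 0.0071429; P(data | box B) = (5/11)(5/10)(4/9)(4/8) = 0.050505.
The prior-weighted likelihoods are 1/2 · 0.0071429 = 0.0035714, 1/2 · 0.050505 = 0.025253; these sum to 0.028824.
Therefore the posterior P(box A | data) = (0.0035714) / (0.028824) = 0.1239.

0.1239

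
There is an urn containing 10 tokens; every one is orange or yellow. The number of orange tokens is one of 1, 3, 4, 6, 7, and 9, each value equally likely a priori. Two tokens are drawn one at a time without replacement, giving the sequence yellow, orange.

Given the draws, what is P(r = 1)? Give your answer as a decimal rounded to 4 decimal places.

0.0833

For each hypothesis, P(data | H) works out to: P(data | r = 1) = (9/10)(1/9) = 1/10; P(data | r = 3) = (7/10)(3/9) = 7/30; P(data | r = 4) = (6/10)(4/9) = 4/15; P(data | r = 6) = (4/10)(6/9) = 4/15; P(data | r = 7) = (3/10)(7/9) = 7/30; P(data | r = 9) = (1/10)(9/9) = 1/10.
Weighting by the prior gives 1/6 · 1/10 = 1/60, 1/6 · 7/30 = 7/180, 1/6 · 4/15 = 2/45, 1/6 · 4/15 = 2/45, 1/6 · 7/30 = 7/180, 1/6 · 1/10 = 1/60; these sum to 1/5.
Therefore the posterior P(r = 1 | data) = (1/60) / (1/5) = 1/12.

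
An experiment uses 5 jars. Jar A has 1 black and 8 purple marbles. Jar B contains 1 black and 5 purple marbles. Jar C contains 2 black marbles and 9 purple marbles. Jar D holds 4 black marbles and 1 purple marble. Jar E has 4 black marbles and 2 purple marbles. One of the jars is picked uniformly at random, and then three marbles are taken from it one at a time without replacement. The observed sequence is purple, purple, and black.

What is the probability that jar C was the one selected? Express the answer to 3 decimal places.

0.297

For each hypothesis, P(data | H) works out to: P(data | jar A) = (8/9)(7/8)(1/7) = 1/9; P(data | jar B) = (5/6)(4/5)(1/4) = 1/6; P(data | jar C) = (9/11)(8/10)(2/9) = 8/55; P(data | jar D) = (1/5)(0/4) = 0; P(data | jar E) = (2/6)(1/5)(4/4) = 1/15.
Weighting by the prior gives 1/5 · 1/9 = 1/45, 1/5 · 1/6 = 1/30, 1/5 · 8/55 = 8/275, 1/5 · 0 = 0, 1/5 · 1/15 = 1/75; summing to 97/990.
Hence P(jar C | data) = (8/275) / (97/990) = 144/485.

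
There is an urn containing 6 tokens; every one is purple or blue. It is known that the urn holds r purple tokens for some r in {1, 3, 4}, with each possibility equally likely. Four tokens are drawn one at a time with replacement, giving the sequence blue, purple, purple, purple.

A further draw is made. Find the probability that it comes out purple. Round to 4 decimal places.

Under each hypothesis, the probability of the observed sequence is: P(data | r = 1) = (5/6)(1/6)(1/6)(1/6) = 0.003858; P(data | r = 3) = (3/6)(3/6)(3/6)(3/6) = 0.0625; P(data | r = 4) = (2/6)(4/6)(4/6)(4/6) = 0.098765.
Weighting by the prior gives 1/3 · 0.003858 = 0.001286, 1/3 · 0.0625 = 0.020833, 1/3 · 0.098765 = 0.032922; with total 0.055041.
The posterior is then P(r = 1 | data) = 0.023364, P(r = 3 | data) = 0.3785, P(r = 4 | data) = 0.59813.
The predictive probability is P(purple next | data) = (1/6)(0.023364) + (1/2)(0.3785) + (2/3)(0.59813) = 0.5919.

0.5919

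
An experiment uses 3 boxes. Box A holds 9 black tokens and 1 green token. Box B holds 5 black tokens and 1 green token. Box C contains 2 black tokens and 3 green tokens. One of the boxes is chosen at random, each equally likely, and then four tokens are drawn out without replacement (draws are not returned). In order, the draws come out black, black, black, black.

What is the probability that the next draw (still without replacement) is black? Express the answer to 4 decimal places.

Under each hypothesis, the probability of the observed sequence is: P(data | box A) = (9/10)(8/9)(7/8)(6/7) = 3/5; P(data | box B) = (5/6)(4/5)(3/4)(2/3) = 1/3; P(data | box C) = (2/5)(1/4)(0/3) = 0.
Multiplying each by its prior: 1/3 · 3/5 = 1/5, 1/3 · 1/3 = 1/9, 1/3 · 0 = 0; with total 14/45.
The posterior is then P(box A | data) = 9/14, P(box B | data) = 5/14, P(box C | data) = 0.
The predictive probability is P(black next | data) = (5/6)(9/14) + (1/2)(5/14) = 5/7.

0.7143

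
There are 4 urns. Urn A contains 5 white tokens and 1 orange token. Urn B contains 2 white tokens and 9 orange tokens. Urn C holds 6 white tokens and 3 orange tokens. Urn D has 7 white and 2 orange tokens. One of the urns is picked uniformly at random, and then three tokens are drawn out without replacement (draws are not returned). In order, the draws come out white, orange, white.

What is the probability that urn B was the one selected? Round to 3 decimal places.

0.034

Compute the likelihood of the observed sequence for each case: P(data | urn A) = (5/6)(1/5)(4/4) = 0.16667; P(data | urn B) = (2/11)(9/10)(1/9) = 0.018182; P(data | urn C) = (6/9)(3/8)(5/7) = 0.17857; P(data | urn D) = (7/9)(2/8)(6/7) = 0.16667.
Weighting by the prior gives 1/4 · 0.16667 = 0.041667, 1/4 · 0.018182 = 0.0045455, 1/4 · 0.17857 = 0.044643, 1/4 · 0.16667 = 0.041667; these sum to 0.13252.
Hence P(urn B | data) = (0.0045455) / (0.13252) = 0.0343.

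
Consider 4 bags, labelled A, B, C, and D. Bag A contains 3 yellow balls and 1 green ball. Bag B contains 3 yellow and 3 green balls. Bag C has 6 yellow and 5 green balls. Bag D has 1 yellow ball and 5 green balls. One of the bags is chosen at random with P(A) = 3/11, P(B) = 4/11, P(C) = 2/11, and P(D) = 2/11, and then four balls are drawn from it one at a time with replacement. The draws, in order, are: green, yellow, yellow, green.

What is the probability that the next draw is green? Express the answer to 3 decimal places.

0.463

Compute the likelihood of the observed sequence for each case: P(data | bag A) = (1/4)(3/4)(3/4)(1/4) = 0.035156; P(data | bag B) = (3/6)(3/6)(3/6)(3/6) = 0.0625; P(data | bag C) = (5/11)(6/11)(6/11)(5/11) = 0.061471; P(data | bag D) = (5/6)(1/6)(1/6)(5/6) = 0.01929.
The prior-weighted likelihoods are 3/11 · 0.035156 = 0.0095881, 4/11 · 0.0625 = 0.022727, 2/11 · 0.061471 = 0.011177, 2/11 · 0.01929 = 0.0035073; with total 0.046999.
Dividing through by the total gives posterior P(bag A | data) = 0.204, P(bag B | data) = 0.48357, P(bag C | data) = 0.2378, P(bag D | data) = 0.074625.
The predictive probability is P(green next | data) = (1/4)(0.204) + (1/2)(0.48357) + (5/11)(0.2378) + (5/6)(0.074625) = 0.46306.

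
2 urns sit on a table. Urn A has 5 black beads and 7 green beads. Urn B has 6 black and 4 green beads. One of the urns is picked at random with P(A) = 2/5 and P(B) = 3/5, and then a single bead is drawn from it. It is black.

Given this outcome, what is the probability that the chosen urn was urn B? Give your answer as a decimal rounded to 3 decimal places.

0.684

For each hypothesis, P(data | H) works out to: P(data | urn A) = (5/12) = 5/12; P(data | urn B) = (6/10) = 3/5.
Multiplying each by its prior: 2/5 · 5/12 = 1/6, 3/5 · 3/5 = 9/25; with total 79/150.
Hence P(urn B | data) = (9/25) / (79/150) = 54/79.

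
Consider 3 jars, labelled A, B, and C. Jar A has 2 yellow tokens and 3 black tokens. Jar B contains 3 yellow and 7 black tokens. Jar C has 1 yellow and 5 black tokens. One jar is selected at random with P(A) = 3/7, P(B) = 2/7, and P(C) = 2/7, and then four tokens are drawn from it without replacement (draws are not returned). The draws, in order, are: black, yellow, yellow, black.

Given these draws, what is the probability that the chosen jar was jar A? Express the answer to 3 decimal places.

0.750

Compute the likelihood of the observed sequence for each case: P(data | jar A) = (3/5)(2/4)(1/3)(2/2) = 1/10; P(data | jar B) = (7/10)(3/9)(2/8)(6/7) = 1/20; P(data | jar C) = (5/6)(1/5)(0/4) = 0.
The prior-weighted likelihoods are 3/7 · 1/10 = 3/70, 2/7 · 1/20 = 1/70, 2/7 · 0 = 0; summing to 2/35.
Therefore the posterior P(jar A | data) = (3/70) / (2/35) = 3/4.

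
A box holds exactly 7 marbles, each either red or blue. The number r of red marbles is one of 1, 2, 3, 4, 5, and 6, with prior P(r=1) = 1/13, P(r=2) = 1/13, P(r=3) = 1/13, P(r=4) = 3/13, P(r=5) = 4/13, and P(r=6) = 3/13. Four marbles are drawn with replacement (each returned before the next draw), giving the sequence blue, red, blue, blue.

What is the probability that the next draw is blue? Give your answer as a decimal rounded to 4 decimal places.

0.5695

Compute the likelihood of the observed sequence for each case: P(data | r = 1) = (6/7)(1/7)(6/7)(6/7) = 0.089963; P(data | r = 2) = (5/7)(2/7)(5/7)(5/7) = 0.10412; P(data | r = 3) = (4/7)(3/7)(4/7)(4/7) = 0.079967; P(data | r = 4) = (3/7)(4/7)(3/7)(3/7) = 0.044981; P(data | r = 5) = (2/7)(5/7)(2/7)(2/7) = 0.01666; P(data | r = 6) = (1/7)(6/7)(1/7)(1/7) = 0.002499.
Weighting by the prior gives 1/13 · 0.089963 = 0.0069202, 1/13 · 0.10412 = 0.0080095, 1/13 · 0.079967 = 0.0061513, 3/13 · 0.044981 = 0.01038, 4/13 · 0.01666 = 0.0051261, 3/13 · 0.002499 = 0.00057668; summing to 0.037164.
Normalising, the posterior is P(r = 1 | data) = 0.18621, P(r = 2 | data) = 0.21552, P(r = 3 | data) = 0.16552, P(r = 4 | data) = 0.27931, P(r = 5 | data) = 0.13793, P(r = 6 | data) = 0.015517.
Averaging over the posterior, P(blue next | data) = (6/7)(0.18621) + (5/7)(0.21552) + (4/7)(0.16552) + (3/7)(0.27931) + (2/7)(0.13793) + (1/7)(0.015517) = 0.56946.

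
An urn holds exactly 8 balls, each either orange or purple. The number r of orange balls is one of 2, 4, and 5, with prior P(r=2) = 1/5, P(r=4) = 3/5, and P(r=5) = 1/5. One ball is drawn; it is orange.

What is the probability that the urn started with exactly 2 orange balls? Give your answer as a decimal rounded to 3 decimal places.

Under each hypothesis, the probability of this draw is: P(data | r = 2) = (2/8) = 1/4; P(data | r = 4) = (4/8) = 1/2; P(data | r = 5) = (5/8) = 5/8.
The prior-weighted likelihoods are 1/5 · 1/4 = 1/20, 3/5 · 1/2 = 3/10, 1/5 · 5/8 = 1/8; summing to 19/40.
Hence P(r = 2 | data) = (1/20) / (19/40) = 2/19.

0.105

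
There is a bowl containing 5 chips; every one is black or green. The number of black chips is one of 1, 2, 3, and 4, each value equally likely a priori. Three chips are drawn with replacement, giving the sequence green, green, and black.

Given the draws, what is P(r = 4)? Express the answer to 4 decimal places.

0.0800

Under each hypothesis, the probability of the observed sequence is: P(data | r = 1) = (4/5)(4/5)(1/5) = 16/125; P(data | r = 2) = (3/5)(3/5)(2/5) = 18/125; P(data | r = 3) = (2/5)(2/5)(3/5) = 12/125; P(data | r = 4) = (1/5)(1/5)(4/5) = 4/125.
Multiplying each by its prior: 1/4 · 16/125 = 4/125, 1/4 · 18/125 = 9/250, 1/4 · 12/125 = 3/125, 1/4 · 4/125 = 1/125; these sum to 1/10.
So P(r = 4 | data) = (1/125) / (1/10) = 2/25.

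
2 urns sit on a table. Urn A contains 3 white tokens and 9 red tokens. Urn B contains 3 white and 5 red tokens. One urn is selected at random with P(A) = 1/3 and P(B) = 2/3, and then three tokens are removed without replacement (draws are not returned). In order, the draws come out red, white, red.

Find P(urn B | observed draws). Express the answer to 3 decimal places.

0.686

Under each hypothesis, the probability of the observed sequence is: P(data | urn A) = (9/12)(3/11)(8/10) = 0.16364; P(data | urn B) = (5/8)(3/7)(4/6) = 0.17857.
The prior-weighted likelihoods are 1/3 · 0.16364 = 0.054545, 2/3 · 0.17857 = 0.11905; summing to 0.17359.
Hence P(urn B | data) = (0.11905) / (0.17359) = 0.68579.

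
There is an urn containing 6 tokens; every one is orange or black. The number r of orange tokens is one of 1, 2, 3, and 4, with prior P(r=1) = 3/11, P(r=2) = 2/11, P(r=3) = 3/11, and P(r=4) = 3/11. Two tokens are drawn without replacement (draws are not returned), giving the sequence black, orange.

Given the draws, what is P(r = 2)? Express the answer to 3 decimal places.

0.195

For each hypothesis, P(data | H) works out to: P(data | r = 1) = (5/6)(1/5) = 1/6; P(data | r = 2) = (4/6)(2/5) = 4/15; P(data | r = 3) = (3/6)(3/5) = 3/10; P(data | r = 4) = (2/6)(4/5) = 4/15.
Multiplying each by its prior: 3/11 · 1/6 = 1/22, 2/11 · 4/15 = 8/165, 3/11 · 3/10 = 9/110, 3/11 · 4/15 = 4/55; summing to 41/165.
Therefore the posterior P(r = 2 | data) = (8/165) / (41/165) = 8/41.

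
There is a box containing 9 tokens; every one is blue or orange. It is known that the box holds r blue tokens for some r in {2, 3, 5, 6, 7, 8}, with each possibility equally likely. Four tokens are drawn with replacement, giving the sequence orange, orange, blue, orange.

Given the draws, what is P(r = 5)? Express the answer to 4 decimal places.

0.1702

Under each hypothesis, the probability of the observed sequence is: P(data | r = 2) = (7/9)(7/9)(2/9)(7/9) = 0.10456; P(data | r = 3) = (6/9)(6/9)(3/9)(6/9) = 0.098765; P(data | r = 5) = (4/9)(4/9)(5/9)(4/9) = 0.048773; P(data | r = 6) = (3/9)(3/9)(6/9)(3/9) = 0.024691; P(data | r = 7) = (2/9)(2/9)(7/9)(2/9) = 0.0085353; P(data | r = 8) = (1/9)(1/9)(8/9)(1/9) = 0.0012193.
Weighting by the prior gives 1/6 · 0.10456 = 0.017426, 1/6 · 0.098765 = 0.016461, 1/6 · 0.048773 = 0.0081288, 1/6 · 0.024691 = 0.0041152, 1/6 · 0.0085353 = 0.0014225, 1/6 · 0.0012193 = 0.00020322; these sum to 0.047757.
Therefore the posterior P(r = 5 | data) = (0.0081288) / (0.047757) = 0.17021.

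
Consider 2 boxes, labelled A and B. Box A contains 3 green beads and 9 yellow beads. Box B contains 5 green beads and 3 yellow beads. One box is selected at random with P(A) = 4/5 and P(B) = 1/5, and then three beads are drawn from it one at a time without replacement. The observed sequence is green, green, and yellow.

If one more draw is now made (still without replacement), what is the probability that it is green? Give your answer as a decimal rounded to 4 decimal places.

0.3662

Under each hypothesis, the probability of the observed sequence is: P(data | box A) = (3/12)(2/11)(9/10) = 0.040909; P(data | box B) = (5/8)(4/7)(3/6) = 0.17857.
Multiplying each by its prior: 4/5 · 0.040909 = 0.032727, 1/5 · 0.17857 = 0.035714; with total 0.068442.
The posterior is then P(box A | data) = 0.47818, P(box B | data) = 0.52182.
The predictive probability is P(green next | data) = (1/9)(0.47818) + (3/5)(0.52182) = 0.36622.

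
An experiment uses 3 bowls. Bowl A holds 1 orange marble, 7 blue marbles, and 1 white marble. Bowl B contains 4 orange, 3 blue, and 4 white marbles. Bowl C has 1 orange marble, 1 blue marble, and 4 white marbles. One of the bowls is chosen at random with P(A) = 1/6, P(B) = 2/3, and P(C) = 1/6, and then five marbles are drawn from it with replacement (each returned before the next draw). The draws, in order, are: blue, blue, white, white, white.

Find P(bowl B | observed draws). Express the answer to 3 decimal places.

0.612

The likelihood of the observed sequence under each hypothesis: P(data | bowl A) = (7/9)(7/9)(1/9)(1/9)(1/9) = 0.00082982; P(data | bowl B) = (3/11)(3/11)(4/11)(4/11)(4/11) = 0.0035765; P(data | bowl C) = (1/6)(1/6)(4/6)(4/6)(4/6) = 0.0082305.
The prior-weighted likelihoods are 1/6 · 0.00082982 = 0.0001383, 2/3 · 0.0035765 = 0.0023843, 1/6 · 0.0082305 = 0.0013717; these sum to 0.0038944.
Therefore the posterior P(bowl B | data) = (0.0023843) / (0.0038944) = 0.61225.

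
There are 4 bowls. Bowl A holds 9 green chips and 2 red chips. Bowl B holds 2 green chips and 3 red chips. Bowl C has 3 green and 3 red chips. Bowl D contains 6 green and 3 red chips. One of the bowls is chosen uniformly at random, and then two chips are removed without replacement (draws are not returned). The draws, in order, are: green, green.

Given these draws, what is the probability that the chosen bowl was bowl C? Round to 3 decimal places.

0.146

The likelihood of the observed sequence under each hypothesis: P(data | bowl A) = (9/11)(8/10) = 36/55; P(data | bowl B) = (2/5)(1/4) = 1/10; P(data | bowl C) = (3/6)(2/5) = 1/5; P(data | bowl D) = (6/9)(5/8) = 5/12.
The prior-weighted likelihoods are 1/4 · 36/55 = 9/55, 1/4 · 1/10 = 1/40, 1/4 · 1/5 = 1/20, 1/4 · 5/12 = 5/48; these sum to 181/528.
So P(bowl C | data) = (1/20) / (181/528) = 132/905.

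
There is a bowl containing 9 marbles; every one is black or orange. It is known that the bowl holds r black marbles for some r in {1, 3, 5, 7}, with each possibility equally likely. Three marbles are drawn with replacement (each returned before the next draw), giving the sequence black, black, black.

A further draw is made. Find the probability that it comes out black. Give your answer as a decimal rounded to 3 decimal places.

0.696

For each hypothesis, P(data | H) works out to: P(data | r = 1) = (1/9)(1/9)(1/9) = 0.0013717; P(data | r = 3) = (3/9)(3/9)(3/9) = 0.037037; P(data | r = 5) = (5/9)(5/9)(5/9) = 0.17147; P(data | r = 7) = (7/9)(7/9)(7/9) = 0.47051.
The prior-weighted likelihoods are 1/4 · 0.0013717 = 0.00034294, 1/4 · 0.037037 = 0.0092593, 1/4 · 0.17147 = 0.042867, 1/4 · 0.47051 = 0.11763; summing to 0.1701.
Normalising, the posterior is P(r = 1 | data) = 0.0020161, P(r = 3 | data) = 0.054435, P(r = 5 | data) = 0.25202, P(r = 7 | data) = 0.69153.
So P(black next | data) = Σ P(black next | H) P(H | data) = (1/9)(0.0020161) + (1/3)(0.054435) + (5/9)(0.25202) + (7/9)(0.69153) = 0.69624.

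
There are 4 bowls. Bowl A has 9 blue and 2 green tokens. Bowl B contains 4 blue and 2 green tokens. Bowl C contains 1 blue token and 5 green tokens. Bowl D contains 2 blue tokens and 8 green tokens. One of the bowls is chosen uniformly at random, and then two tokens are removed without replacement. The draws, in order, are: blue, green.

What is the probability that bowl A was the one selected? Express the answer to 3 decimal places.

Under each hypothesis, the probability of the observed sequence is: P(data | bowl A) = (9/11)(2/10) = 0.16364; P(data | bowl B) = (4/6)(2/5) = 0.26667; P(data | bowl C) = (1/6)(5/5) = 0.16667; P(data | bowl D) = (2/10)(8/9) = 0.17778.
The prior-weighted likelihoods are 1/4 · 0.16364 = 0.040909, 1/4 · 0.26667 = 0.066667, 1/4 · 0.16667 = 0.041667, 1/4 · 0.17778 = 0.044444; these sum to 0.19369.
Therefore the posterior P(bowl A | data) = (0.040909) / (0.19369) = 0.21121.

0.211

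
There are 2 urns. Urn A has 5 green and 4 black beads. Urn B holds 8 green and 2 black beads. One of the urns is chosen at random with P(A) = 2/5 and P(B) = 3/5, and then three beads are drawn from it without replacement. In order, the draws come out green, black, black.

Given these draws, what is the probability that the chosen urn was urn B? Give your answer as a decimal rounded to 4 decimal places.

Under each hypothesis, the probability of the observed sequence is: P(data | urn A) = (5/9)(4/8)(3/7) = 5/42; P(data | urn B) = (8/10)(2/9)(1/8) = 1/45.
The prior-weighted likelihoods are 2/5 · 5/42 = 1/21, 3/5 · 1/45 = 1/75; these sum to 32/525.
Hence P(urn B | data) = (1/75) / (32/525) = 7/32.

0.2188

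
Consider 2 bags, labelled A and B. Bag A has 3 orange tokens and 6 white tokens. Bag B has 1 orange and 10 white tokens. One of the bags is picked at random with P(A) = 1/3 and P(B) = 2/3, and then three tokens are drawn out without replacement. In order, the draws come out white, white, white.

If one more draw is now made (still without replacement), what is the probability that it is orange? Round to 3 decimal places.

0.178

Compute the likelihood of the observed sequence for each case: P(data | bag A) = (6/9)(5/8)(4/7) = 5/21; P(data | bag B) = (10/11)(9/10)(8/9) = 8/11.
The prior-weighted likelihoods are 1/3 · 5/21 = 5/63, 2/3 · 8/11 = 16/33; these sum to 391/693.
The posterior is then P(bag A | data) = 55/391, P(bag B | data) = 336/391.
Averaging over the posterior, P(orange next | data) = (1/2)(55/391) + (1/8)(336/391) = 139/782.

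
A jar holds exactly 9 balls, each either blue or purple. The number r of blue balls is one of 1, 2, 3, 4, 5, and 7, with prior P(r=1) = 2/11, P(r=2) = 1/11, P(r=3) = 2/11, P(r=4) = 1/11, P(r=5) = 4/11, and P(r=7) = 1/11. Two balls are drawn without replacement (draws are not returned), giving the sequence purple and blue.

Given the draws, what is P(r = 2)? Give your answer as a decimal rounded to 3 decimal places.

Compute the likelihood of the observed sequence for each case: P(data | r = 1) = (8/9)(1/8) = 1/9; P(data | r = 2) = (7/9)(2/8) = 7/36; P(data | r = 3) = (6/9)(3/8) = 1/4; P(data | r = 4) = (5/9)(4/8) = 5/18; P(data | r = 5) = (4/9)(5/8) = 5/18; P(data | r = 7) = (2/9)(7/8) = 7/36.
The prior-weighted likelihoods are 2/11 · 1/9 = 2/99, 1/11 · 7/36 = 7/396, 2/11 · 1/4 = 1/22, 1/11 · 5/18 = 5/198, 4/11 · 5/18 = 10/99, 1/11 · 7/36 = 7/396; with total 5/22.
Therefore the posterior P(r = 2 | data) = (7/396) / (5/22) = 7/90.

0.078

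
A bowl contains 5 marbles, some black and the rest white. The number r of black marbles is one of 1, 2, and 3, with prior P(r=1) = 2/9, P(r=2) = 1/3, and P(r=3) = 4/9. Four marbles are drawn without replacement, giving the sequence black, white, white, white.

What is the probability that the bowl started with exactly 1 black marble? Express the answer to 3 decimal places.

0.571

Compute the likelihood of the observed sequence for each case: P(data | r = 1) = (1/5)(4/4)(3/3)(2/2) = 1/5; P(data | r = 2) = (2/5)(3/4)(2/3)(1/2) = 1/10; P(data | r = 3) = (3/5)(2/4)(1/3)(0/2) = 0.
Multiplying each by its prior: 2/9 · 1/5 = 2/45, 1/3 · 1/10 = 1/30, 4/9 · 0 = 0; with total 7/90.
By Bayes' rule, P(r = 1 | data) = (2/45) / (7/90) = 4/7.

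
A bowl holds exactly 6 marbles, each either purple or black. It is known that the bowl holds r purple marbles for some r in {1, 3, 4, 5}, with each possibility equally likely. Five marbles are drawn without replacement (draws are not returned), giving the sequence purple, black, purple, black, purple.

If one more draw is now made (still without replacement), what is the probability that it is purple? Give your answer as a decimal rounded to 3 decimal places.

Compute the likelihood of the observed sequence for each case: P(data | r = 1) = (1/6)(5/5)(0/4) = 0; P(data | r = 3) = (3/6)(3/5)(2/4)(2/3)(1/2) = 1/20; P(data | r = 4) = (4/6)(2/5)(3/4)(1/3)(2/2) = 1/15; P(data | r = 5) = (5/6)(1/5)(4/4)(0/3) = 0.
Weighting by the prior gives 1/4 · 0 = 0, 1/4 · 1/20 = 1/80, 1/4 · 1/15 = 1/60, 1/4 · 0 = 0; with total 7/240.
Dividing through by the total gives posterior P(r = 1 | data) = 0, P(r = 3 | data) = 3/7, P(r = 4 | data) = 4/7, P(r = 5 | data) = 0.
The predictive probability is P(purple next | data) = (0)(3/7) + (1)(4/7) = 4/7.

0.571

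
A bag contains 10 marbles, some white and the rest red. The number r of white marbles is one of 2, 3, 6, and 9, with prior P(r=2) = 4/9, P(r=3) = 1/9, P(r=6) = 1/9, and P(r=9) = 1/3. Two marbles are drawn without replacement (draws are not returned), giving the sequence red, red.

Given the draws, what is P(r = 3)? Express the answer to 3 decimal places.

For each hypothesis, P(data | H) works out to: P(data | r = 2) = (8/10)(7/9) = 28/45; P(data | r = 3) = (7/10)(6/9) = 7/15; P(data | r = 6) = (4/10)(3/9) = 2/15; P(data | r = 9) = (1/10)(0/9) = 0.
Weighting by the prior gives 4/9 · 28/45 = 112/405, 1/9 · 7/15 = 7/135, 1/9 · 2/15 = 2/135, 1/3 · 0 = 0; with total 139/405.
By Bayes' rule, P(r = 3 | data) = (7/135) / (139/405) = 21/139.

0.151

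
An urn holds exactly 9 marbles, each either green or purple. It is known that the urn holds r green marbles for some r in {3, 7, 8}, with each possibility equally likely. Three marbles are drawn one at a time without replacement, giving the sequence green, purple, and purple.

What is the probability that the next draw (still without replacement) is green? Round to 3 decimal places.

Compute the likelihood of the observed sequence for each case: P(data | r = 3) = (3/9)(6/8)(5/7) = 5/28; P(data | r = 7) = (7/9)(2/8)(1/7) = 1/36; P(data | r = 8) = (8/9)(1/8)(0/7) = 0.
Multiplying each by its prior: 1/3 · 5/28 = 5/84, 1/3 · 1/36 = 1/108, 1/3 · 0 = 0; these sum to 13/189.
Normalising, the posterior is P(r = 3 | data) = 45/52, P(r = 7 | data) = 7/52, P(r = 8 | data) = 0.
So P(green next | data) = Σ P(green next | H) P(H | data) = (1/3)(45/52) + (1)(7/52) = 11/26.

0.423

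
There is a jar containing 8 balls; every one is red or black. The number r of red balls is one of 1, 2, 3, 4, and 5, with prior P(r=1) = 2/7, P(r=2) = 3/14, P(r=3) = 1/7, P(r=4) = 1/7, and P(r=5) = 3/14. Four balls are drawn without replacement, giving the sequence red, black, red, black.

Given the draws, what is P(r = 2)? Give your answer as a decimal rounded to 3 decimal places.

0.169

Under each hypothesis, the probability of the observed sequence is: P(data | r = 1) = (1/8)(7/7)(0/6) = 0; P(data | r = 2) = (2/8)(6/7)(1/6)(5/5) = 0.035714; P(data | r = 3) = (3/8)(5/7)(2/6)(4/5) = 0.071429; P(data | r = 4) = (4/8)(4/7)(3/6)(3/5) = 0.085714; P(data | r = 5) = (5/8)(3/7)(4/6)(2/5) = 0.071429.
Multiplying each by its prior: 2/7 · 0 = 0, 3/14 · 0.035714 = 0.0076531, 1/7 · 0.071429 = 0.010204, 1/7 · 0.085714 = 0.012245, 3/14 · 0.071429 = 0.015306; these sum to 0.045408.
Hence P(r = 2 | data) = (0.0076531) / (0.045408) = 0.16854.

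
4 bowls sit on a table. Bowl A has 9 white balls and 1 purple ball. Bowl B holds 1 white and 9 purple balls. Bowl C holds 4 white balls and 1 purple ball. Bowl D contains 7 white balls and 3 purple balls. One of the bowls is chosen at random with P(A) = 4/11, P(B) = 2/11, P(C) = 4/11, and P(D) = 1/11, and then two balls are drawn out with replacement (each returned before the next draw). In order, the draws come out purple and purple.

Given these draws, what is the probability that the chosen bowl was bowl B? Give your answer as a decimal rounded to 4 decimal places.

The likelihood of the observed sequence under each hypothesis: P(data | bowl A) = (1/10)(1/10) = 0.01; P(data | bowl B) = (9/10)(9/10) = 0.81; P(data | bowl C) = (1/5)(1/5) = 0.04; P(data | bowl D) = (3/10)(3/10) = 0.09.
The prior-weighted likelihoods are 4/11 · 0.01 = 0.0036364, 2/11 · 0.81 = 0.14727, 4/11 · 0.04 = 0.014545, 1/11 · 0.09 = 0.0081818; summing to 0.17364.
So P(bowl B | data) = (0.14727) / (0.17364) = 0.84817.

0.8482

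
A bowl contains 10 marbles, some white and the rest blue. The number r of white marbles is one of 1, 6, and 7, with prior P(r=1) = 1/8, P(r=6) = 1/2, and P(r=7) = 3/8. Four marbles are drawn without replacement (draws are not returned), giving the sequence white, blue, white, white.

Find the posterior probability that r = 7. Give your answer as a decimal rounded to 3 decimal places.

0.496

The likelihood of the observed sequence under each hypothesis: P(data | r = 1) = (1/10)(9/9)(0/8) = 0; P(data | r = 6) = (6/10)(4/9)(5/8)(4/7) = 0.095238; P(data | r = 7) = (7/10)(3/9)(6/8)(5/7) = 0.125.
Multiplying each by its prior: 1/8 · 0 = 0, 1/2 · 0.095238 = 0.047619, 3/8 · 0.125 = 0.046875; these sum to 0.094494.
So P(r = 7 | data) = (0.046875) / (0.094494) = 0.49606.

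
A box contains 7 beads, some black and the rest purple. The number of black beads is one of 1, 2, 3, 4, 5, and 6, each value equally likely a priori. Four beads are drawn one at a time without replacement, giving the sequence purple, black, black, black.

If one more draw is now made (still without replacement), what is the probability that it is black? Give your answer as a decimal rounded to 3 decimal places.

0.667

Under each hypothesis, the probability of the observed sequence is: P(data | r = 1) = (6/7)(1/6)(0/5) = 0; P(data | r = 2) = (5/7)(2/6)(1/5)(0/4) = 0; P(data | r = 3) = (4/7)(3/6)(2/5)(1/4) = 1/35; P(data | r = 4) = (3/7)(4/6)(3/5)(2/4) = 3/35; P(data | r = 5) = (2/7)(5/6)(4/5)(3/4) = 1/7; P(data | r = 6) = (1/7)(6/6)(5/5)(4/4) = 1/7.
Weighting by the prior gives 1/6 · 0 = 0, 1/6 · 0 = 0, 1/6 · 1/35 = 1/210, 1/6 · 3/35 = 1/70, 1/6 · 1/7 = 1/42, 1/6 · 1/7 = 1/42; with total 1/15.
The posterior is then P(r = 1 | data) = 0, P(r = 2 | data) = 0, P(r = 3 | data) = 1/14, P(r = 4 | data) = 3/14, P(r = 5 | data) = 5/14, P(r = 6 | data) = 5/14.
Averaging over the posterior, P(black next | data) = (0)(1/14) + (1/3)(3/14) + (2/3)(5/14) + (1)(5/14) = 2/3.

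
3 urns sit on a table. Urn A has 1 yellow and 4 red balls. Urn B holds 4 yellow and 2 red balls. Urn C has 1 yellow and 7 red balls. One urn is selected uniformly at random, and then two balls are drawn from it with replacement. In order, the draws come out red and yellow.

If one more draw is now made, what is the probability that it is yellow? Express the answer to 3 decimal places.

0.394

The likelihood of the observed sequence under each hypothesis: P(data | urn A) = (4/5)(1/5) = 0.16; P(data | urn B) = (2/6)(4/6) = 0.22222; P(data | urn C) = (7/8)(1/8) = 0.10938.
The prior-weighted likelihoods are 1/3 · 0.16 = 0.053333, 1/3 · 0.22222 = 0.074074, 1/3 · 0.10938 = 0.036458; with total 0.16387.
Dividing through by the total gives posterior P(urn A | data) = 0.32547, P(urn B | data) = 0.45204, P(urn C | data) = 0.22249.
The predictive probability is P(yellow next | data) = (1/5)(0.32547) + (2/3)(0.45204) + (1/8)(0.22249) = 0.39427.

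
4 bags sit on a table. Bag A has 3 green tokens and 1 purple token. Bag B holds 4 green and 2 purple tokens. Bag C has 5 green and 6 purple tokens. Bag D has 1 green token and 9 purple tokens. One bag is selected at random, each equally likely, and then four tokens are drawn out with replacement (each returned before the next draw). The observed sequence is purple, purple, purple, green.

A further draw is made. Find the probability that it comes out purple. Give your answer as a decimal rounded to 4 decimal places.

0.6391

Under each hypothesis, the probability of the observed sequence is: P(data | bag A) = (1/4)(1/4)(1/4)(3/4) = 0.011719; P(data | bag B) = (2/6)(2/6)(2/6)(4/6) = 0.024691; P(data | bag C) = (6/11)(6/11)(6/11)(5/11) = 0.073765; P(data | bag D) = (9/10)(9/10)(9/10)(1/10) = 0.0729.
The prior-weighted likelihoods are 1/4 · 0.011719 = 0.0029297, 1/4 · 0.024691 = 0.0061728, 1/4 · 0.073765 = 0.018441, 1/4 · 0.0729 = 0.018225; these sum to 0.045769.
Dividing through by the total gives posterior P(bag A | data) = 0.06401, P(bag B | data) = 0.13487, P(bag C | data) = 0.40292, P(bag D | data) = 0.3982.
The predictive probability is P(purple next | data) = (1/4)(0.06401) + (1/3)(0.13487) + (6/11)(0.40292) + (9/10)(0.3982) = 0.63911.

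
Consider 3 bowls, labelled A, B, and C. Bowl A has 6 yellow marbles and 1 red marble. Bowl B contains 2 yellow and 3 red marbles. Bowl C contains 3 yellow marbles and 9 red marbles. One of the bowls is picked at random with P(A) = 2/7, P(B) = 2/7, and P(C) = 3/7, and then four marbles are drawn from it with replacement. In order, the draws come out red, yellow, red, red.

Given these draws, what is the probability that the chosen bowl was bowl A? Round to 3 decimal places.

Compute the likelihood of the observed sequence for each case: P(data | bowl A) = (1/7)(6/7)(1/7)(1/7) = 0.002499; P(data | bowl B) = (3/5)(2/5)(3/5)(3/5) = 0.0864; P(data | bowl C) = (9/12)(3/12)(9/12)(9/12) = 0.10547.
The prior-weighted likelihoods are 2/7 · 0.002499 = 0.00071399, 2/7 · 0.0864 = 0.024686, 3/7 · 0.10547 = 0.045201; with total 0.070601.
By Bayes' rule, P(bowl A | data) = (0.00071399) / (0.070601) = 0.010113.

0.010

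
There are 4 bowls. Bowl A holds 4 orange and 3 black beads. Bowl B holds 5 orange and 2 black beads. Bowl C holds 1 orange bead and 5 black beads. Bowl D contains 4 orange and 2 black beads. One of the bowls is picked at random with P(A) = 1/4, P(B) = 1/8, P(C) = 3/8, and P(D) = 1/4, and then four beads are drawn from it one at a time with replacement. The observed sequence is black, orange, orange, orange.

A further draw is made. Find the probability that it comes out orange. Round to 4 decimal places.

0.6327

The likelihood of the observed sequence under each hypothesis: P(data | bowl A) = (3/7)(4/7)(4/7)(4/7) = 0.079967; P(data | bowl B) = (2/7)(5/7)(5/7)(5/7) = 0.10412; P(data | bowl C) = (5/6)(1/6)(1/6)(1/6) = 0.003858; P(data | bowl D) = (2/6)(4/6)(4/6)(4/6) = 0.098765.
Multiplying each by its prior: 1/4 · 0.079967 = 0.019992, 1/8 · 0.10412 = 0.013015, 3/8 · 0.003858 = 0.0014468, 1/4 · 0.098765 = 0.024691; summing to 0.059145.
Dividing through by the total gives posterior P(bowl A | data) = 0.33801, P(bowl B | data) = 0.22006, P(bowl C | data) = 0.024461, P(bowl D | data) = 0.41747.
Averaging over the posterior, P(orange next | data) = (4/7)(0.33801) + (5/7)(0.22006) + (1/6)(0.024461) + (2/3)(0.41747) = 0.63272.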